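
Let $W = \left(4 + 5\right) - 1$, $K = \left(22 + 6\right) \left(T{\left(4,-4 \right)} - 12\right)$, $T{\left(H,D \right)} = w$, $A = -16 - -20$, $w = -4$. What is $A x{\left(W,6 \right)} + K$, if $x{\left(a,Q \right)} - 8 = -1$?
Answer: $-420$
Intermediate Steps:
$A = 4$ ($A = -16 + 20 = 4$)
$T{\left(H,D \right)} = -4$
$K = -448$ ($K = \left(22 + 6\right) \left(-4 - 12\right) = 28 \left(-16\right) = -448$)
$W = 8$ ($W = 9 - 1 = 8$)
$x{\left(a,Q \right)} = 7$ ($x{\left(a,Q \right)} = 8 - 1 = 7$)
$A x{\left(W,6 \right)} + K = 4 \cdot 7 - 448 = 28 - 448 = -420$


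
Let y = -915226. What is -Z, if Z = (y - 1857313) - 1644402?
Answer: 4416941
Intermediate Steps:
Z = -4416941 (Z = (-915226 - 1857313) - 1644402 = -2772539 - 1644402 = -4416941)
-Z = -1*(-4416941) = 4416941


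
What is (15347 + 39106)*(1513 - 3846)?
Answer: -127038849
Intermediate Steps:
(15347 + 39106)*(1513 - 3846) = 54453*(-2333) = -127038849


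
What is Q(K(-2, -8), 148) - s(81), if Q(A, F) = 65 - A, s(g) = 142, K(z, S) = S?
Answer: -69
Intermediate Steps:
Q(K(-2, -8), 148) - s(81) = (65 - 1*(-8)) - 1*142 = (65 + 8) - 142 = 73 - 142 = -69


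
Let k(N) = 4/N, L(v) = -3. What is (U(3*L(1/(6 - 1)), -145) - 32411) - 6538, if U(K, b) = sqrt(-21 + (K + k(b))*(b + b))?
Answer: -38949 + 7*sqrt(53) ≈ -38898.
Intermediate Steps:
U(K, b) = sqrt(-21 + 2*b*(K + 4/b)) (U(K, b) = sqrt(-21 + (K + 4/b)*(b + b)) = sqrt(-21 + (K + 4/b)*(2*b)) = sqrt(-21 + 2*b*(K + 4/b)))
(U(3*L(1/(6 - 1)), -145) - 32411) - 6538 = (sqrt(-13 + 2*(3*(-3))*(-145)) - 32411) - 6538 = (sqrt(-13 + 2*(-9)*(-145)) - 32411) - 6538 = (sqrt(-13 + 2610) - 32411) - 6538 = (sqrt(2597) - 32411) - 6538 = (7*sqrt(53) - 32411) - 6538 = (-32411 + 7*sqrt(53)) - 6538 = -38949 + 7*sqrt(53)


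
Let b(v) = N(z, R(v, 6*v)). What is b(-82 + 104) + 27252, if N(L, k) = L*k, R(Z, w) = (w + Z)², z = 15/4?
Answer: 116187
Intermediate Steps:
z = 15/4 (z = 15*(¼) = 15/4 ≈ 3.7500)
R(Z, w) = (Z + w)²
b(v) = 735*v²/4 (b(v) = 15*(v + 6*v)²/4 = 15*(7*v)²/4 = 15*(49*v²)/4 = 735*v²/4)
b(-82 + 104) + 27252 = 735*(-82 + 104)²/4 + 27252 = (735/4)*22² + 27252 = (735/4)*484 + 27252 = 88935 + 27252 = 116187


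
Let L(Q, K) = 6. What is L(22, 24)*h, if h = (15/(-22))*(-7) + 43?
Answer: 3153/11 ≈ 286.64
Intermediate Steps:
h = 1051/22 (h = (15*(-1/22))*(-7) + 43 = -15/22*(-7) + 43 = 105/22 + 43 = 1051/22 ≈ 47.773)
L(22, 24)*h = 6*(1051/22) = 3153/11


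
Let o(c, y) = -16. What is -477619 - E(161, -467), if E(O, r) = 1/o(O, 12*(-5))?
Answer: -7641903/16 ≈ -4.7762e+5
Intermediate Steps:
E(O, r) = -1/16 (E(O, r) = 1/(-16) = -1/16)
-477619 - E(161, -467) = -477619 - 1*(-1/16) = -477619 + 1/16 = -7641903/16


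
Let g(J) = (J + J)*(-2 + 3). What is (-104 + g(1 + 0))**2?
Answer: 10404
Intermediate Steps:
g(J) = 2*J (g(J) = (2*J)*1 = 2*J)
(-104 + g(1 + 0))**2 = (-104 + 2*(1 + 0))**2 = (-104 + 2*1)**2 = (-104 + 2)**2 = (-102)**2 = 10404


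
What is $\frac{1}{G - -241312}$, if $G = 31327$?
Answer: $\frac{1}{272639} \approx 3.6679 \cdot 10^{-6}$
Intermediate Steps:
$\frac{1}{G - -241312} = \frac{1}{31327 - -241312} = \frac{1}{31327 + 241312} = \frac{1}{272639}$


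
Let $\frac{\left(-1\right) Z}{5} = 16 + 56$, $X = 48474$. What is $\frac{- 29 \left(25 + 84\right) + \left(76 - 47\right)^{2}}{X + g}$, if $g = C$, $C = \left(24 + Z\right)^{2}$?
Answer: $- \frac{232}{16137} \approx -0.014377$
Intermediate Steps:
$Z = -360$ ($Z = - 5 \left(16 + 56\right) = \left(-5\right) 72 = -360$)
$C = 112896$ ($C = \left(24 - 360\right)^{2} = \left(-336\right)^{2} = 112896$)
$g = 112896$
$\frac{- 29 \left(25 + 84\right) + \left(76 - 47\right)^{2}}{X + g} = \frac{- 29 \left(25 + 84\right) + \left(76 - 47\right)^{2}}{48474 + 112896} = \frac{\left(-29\right) 109 + 29^{2}}{161370} = \left(-3161 + 841\right) \frac{1}{161370} = \left(-2320\right) \frac{1}{161370} = - \frac{232}{16137}$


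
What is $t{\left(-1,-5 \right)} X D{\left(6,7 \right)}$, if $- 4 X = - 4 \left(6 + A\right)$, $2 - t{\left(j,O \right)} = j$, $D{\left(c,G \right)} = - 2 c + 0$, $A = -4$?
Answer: $-72$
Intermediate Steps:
$D{\left(c,G \right)} = - 2 c$
$t{\left(j,O \right)} = 2 - j$
$X = 2$ ($X = - \frac{\left(-4\right) \left(6 - 4\right)}{4} = - \frac{\left(-4\right) 2}{4} = \left(- \frac{1}{4}\right) \left(-8\right) = 2$)
$t{\left(-1,-5 \right)} X D{\left(6,7 \right)} = \left(2 - -1\right) 2 \left(\left(-2\right) 6\right) = \left(2 + 1\right) 2 \left(-12\right) = 3 \cdot 2 \left(-12\right) = 6 \left(-12\right) = -72$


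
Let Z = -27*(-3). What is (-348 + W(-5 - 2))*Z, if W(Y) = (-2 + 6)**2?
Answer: -26892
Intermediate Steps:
Z = 81
W(Y) = 16 (W(Y) = 4**2 = 16)
(-348 + W(-5 - 2))*Z = (-348 + 16)*81 = -332*81 = -26892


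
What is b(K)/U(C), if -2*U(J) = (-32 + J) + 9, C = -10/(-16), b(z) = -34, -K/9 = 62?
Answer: -544/179 ≈ -3.0391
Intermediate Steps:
K = -558 (K = -9*62 = -558)
C = 5/8 (C = -10*(-1/16) = 5/8 ≈ 0.62500)
U(J) = 23/2 - J/2 (U(J) = -((-32 + J) + 9)/2 = -(-23 + J)/2 = 23/2 - J/2)
b(K)/U(C) = -34/(23/2 - ½*5/8) = -34/(23/2 - 5/16) = -34/179/16 = -34*16/179 = -544/179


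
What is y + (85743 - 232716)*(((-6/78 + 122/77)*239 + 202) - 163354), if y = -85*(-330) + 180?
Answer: 23949940133703/1001 ≈ 2.3926e+10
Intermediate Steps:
y = 28230 (y = 28050 + 180 = 28230)
y + (85743 - 232716)*(((-6/78 + 122/77)*239 + 202) - 163354) = 28230 + (85743 - 232716)*(((-6/78 + 122/77)*239 + 202) - 163354) = 28230 - 146973*(((-6*1/78 + 122*(1/77))*239 + 202) - 163354) = 28230 - 146973*(((-1/13 + 122/77)*239 + 202) - 163354) = 28230 - 146973*(((1509/1001)*239 + 202) - 163354) = 28230 - 146973*((360651/1001 + 202) - 163354) = 28230 - 146973*(562853/1001 - 163354) = 28230 - 146973*(-162954501/1001) = 28230 + 23949911875473/1001 = 23949940133703/1001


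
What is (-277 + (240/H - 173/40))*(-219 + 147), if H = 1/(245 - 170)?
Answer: -6378723/5 ≈ -1.2757e+6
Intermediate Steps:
H = 1/75 ≈ 0.013333
(-277 + (240/H - 173/40))*(-219 + 147) = (-277 + (240/(1/75) - 173/40))*(-219 + 147) = (-277 + (240*75 - 173*1/40))*(-72) = (-277 + (18000 - 173/40))*(-72) = (-277 + 719827/40)*(-72) = (708747/40)*(-72) = -6378723/5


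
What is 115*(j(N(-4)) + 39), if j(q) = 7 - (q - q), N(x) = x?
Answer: 5290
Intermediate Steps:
j(q) = 7 (j(q) = 7 - 1*0 = 7 + 0 = 7)
115*(j(N(-4)) + 39) = 115*(7 + 39) = 115*46 = 5290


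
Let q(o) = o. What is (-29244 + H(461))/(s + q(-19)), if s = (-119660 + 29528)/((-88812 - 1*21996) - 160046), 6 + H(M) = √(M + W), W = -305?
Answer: 3961239750/2528047 - 270854*√39/2528047 ≈ 1566.2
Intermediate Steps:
H(M) = -6 + √(-305 + M) (H(M) = -6 + √(M - 305) = -6 + √(-305 + M))
s = 45066/135427 (s = -90132/((-88812 - 21996) - 160046) = -90132/(-110808 - 160046) = -90132/(-270854) = -90132*(-1/270854) = 45066/135427 ≈ 0.33277)
(-29244 + H(461))/(s + q(-19)) = (-29244 + (-6 + √(-305 + 461)))/(45066/135427 - 19) = (-29244 + (-6 + √156))/(-2528047/135427) = (-29244 + (-6 + 2*√39))*(-135427/2528047) = (-29250 + 2*√39)*(-135427/2528047) = 3961239750/2528047 - 270854*√39/2528047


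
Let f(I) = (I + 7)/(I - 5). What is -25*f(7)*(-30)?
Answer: 5250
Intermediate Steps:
f(I) = (7 + I)/(-5 + I)
-25*f(7)*(-30) = -25*(7 + 7)/(-5 + 7)*(-30) = -25*14/2*(-30) = -25*7*(-30) = -175*(-30) = 5250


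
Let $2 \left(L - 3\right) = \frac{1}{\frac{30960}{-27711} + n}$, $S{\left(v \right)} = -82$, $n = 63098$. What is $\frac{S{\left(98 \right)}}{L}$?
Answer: $- \frac{31861149528}{1165654891} \approx -27.333$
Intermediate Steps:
$L = \frac{1165654891}{388550604}$ ($L = 3 + \frac{1}{2 \left(\frac{30960}{-27711} + 63098\right)} = 3 + \frac{1}{2 \left(30960 \left(- \frac{1}{27711}\right) + 63098\right)} = 3 + \frac{1}{2 \left(- \frac{3440}{3079} + 63098\right)} = 3 + \frac{1}{2 \cdot \frac{194275302}{3079}} = 3 + \frac{1}{2} \cdot \frac{3079}{194275302} = 3 + \frac{3079}{388550604} = \frac{1165654891}{388550604} \approx 3.0$)
$\frac{S{\left(98 \right)}}{L} = - \frac{82}{\frac{1165654891}{388550604}} = \left(-82\right) \frac{388550604}{1165654891} = - \frac{31861149528}{1165654891}$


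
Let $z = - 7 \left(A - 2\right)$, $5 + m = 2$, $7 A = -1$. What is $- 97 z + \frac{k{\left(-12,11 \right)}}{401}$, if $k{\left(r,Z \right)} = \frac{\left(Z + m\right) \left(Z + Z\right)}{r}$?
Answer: $- \frac{1750409}{1203} \approx -1455.0$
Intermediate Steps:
$A = - \frac{1}{7}$ ($A = \frac{1}{7} \left(-1\right) = - \frac{1}{7} \approx -0.14286$)
$m = -3$ ($m = -5 + 2 = -3$)
$k{\left(r,Z \right)} = \frac{2 Z \left(-3 + Z\right)}{r}$ ($k{\left(r,Z \right)} = \frac{\left(Z - 3\right) \left(Z + Z\right)}{r} = \frac{\left(-3 + Z\right) 2 Z}{r} = \frac{2 Z \left(-3 + Z\right)}{r}$)
$z = 15$ ($z = - 7 \left(- \frac{1}{7} - 2\right) = \left(-7\right) \left(- \frac{15}{7}\right) = 15$)
$- 97 z + \frac{k{\left(-12,11 \right)}}{401} = \left(-97\right) 15 + \frac{2 \cdot 11 \frac{1}{-12} \left(-3 + 11\right)}{401} = -1455 + 2 \cdot 11 \left(- \frac{1}{12}\right) 8 \cdot \frac{1}{401} = -1455 - \frac{44}{1203} = - \frac{1750409}{1203}$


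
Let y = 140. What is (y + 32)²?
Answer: 29584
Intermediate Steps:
(y + 32)² = (140 + 32)² = 172² = 29584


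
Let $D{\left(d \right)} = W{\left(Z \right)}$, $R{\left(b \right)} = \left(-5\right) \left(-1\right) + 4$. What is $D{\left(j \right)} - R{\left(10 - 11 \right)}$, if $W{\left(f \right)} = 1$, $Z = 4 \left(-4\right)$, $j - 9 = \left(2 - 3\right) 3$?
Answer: $-8$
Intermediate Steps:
$j = 6$ ($j = 9 + \left(2 - 3\right) 3 = 9 - 3 = 6$)
$Z = -16$
$R{\left(b \right)} = 9$ ($R{\left(b \right)} = 5 + 4 = 9$)
$D{\left(d \right)} = 1$
$D{\left(j \right)} - R{\left(10 - 11 \right)} = 1 - 9 = -8$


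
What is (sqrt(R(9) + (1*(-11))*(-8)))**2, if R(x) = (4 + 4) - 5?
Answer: 91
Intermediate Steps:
R(x) = 3 (R(x) = 8 - 5 = 3)
(sqrt(R(9) + (1*(-11))*(-8)))**2 = (sqrt(3 + (1*(-11))*(-8)))**2 = (sqrt(3 - 11*(-8)))**2 = (sqrt(3 + 88))**2 = (sqrt(91))**2 = 91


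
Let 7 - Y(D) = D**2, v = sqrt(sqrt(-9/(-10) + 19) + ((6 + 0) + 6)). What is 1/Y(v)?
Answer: -50/51 + sqrt(1990)/51 ≈ -0.10570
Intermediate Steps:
v = sqrt(12 + sqrt(1990)/10) (v = sqrt(sqrt(-9*(-1/10) + 19) + (6 + 6)) = sqrt(sqrt(9/10 + 19) + 12) = sqrt(sqrt(199/10) + 12) = sqrt(sqrt(1990)/10 + 12) = sqrt(12 + sqrt(1990)/10) ≈ 4.0572)
Y(D) = 7 - D**2
1/Y(v) = 1/(7 - (10**(3/4)*sqrt(sqrt(199) + 12*sqrt(10))/10)**2) = 1/(7 - sqrt(10)*(sqrt(199) + 12*sqrt(10))/10)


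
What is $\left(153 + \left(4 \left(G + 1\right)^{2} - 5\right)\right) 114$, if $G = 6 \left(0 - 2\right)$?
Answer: $72048$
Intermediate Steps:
$G = -12$ ($G = 6 \left(-2\right) = -12$)
$\left(153 + \left(4 \left(G + 1\right)^{2} - 5\right)\right) 114 = \left(153 - \left(5 - 4 \left(-12 + 1\right)^{2}\right)\right) 114 = \left(153 - \left(5 - 4 \left(-11\right)^{2}\right)\right) 114 = \left(153 + \left(4 \cdot 121 - 5\right)\right) 114 = \left(153 + \left(484 - 5\right)\right) 114 = \left(153 + 479\right) 114 = 632 \cdot 114 = 72048$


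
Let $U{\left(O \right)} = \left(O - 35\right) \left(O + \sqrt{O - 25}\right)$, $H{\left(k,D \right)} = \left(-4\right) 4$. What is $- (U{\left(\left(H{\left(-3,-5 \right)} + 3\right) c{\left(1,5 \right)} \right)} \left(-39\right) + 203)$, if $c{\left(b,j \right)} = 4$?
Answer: $176233 - 3393 i \sqrt{77} \approx 1.7623 \cdot 10^{5} - 29773.0 i$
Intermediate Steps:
$H{\left(k,D \right)} = -16$
$U{\left(O \right)} = \left(-35 + O\right) \left(O + \sqrt{-25 + O}\right)$
$- (U{\left(\left(H{\left(-3,-5 \right)} + 3\right) c{\left(1,5 \right)} \right)} \left(-39\right) + 203) = - (\left(\left(\left(-16 + 3\right) 4\right)^{2} - 35 \left(-16 + 3\right) 4 - 35 \sqrt{-25 + \left(-16 + 3\right) 4} + \left(-16 + 3\right) 4 \sqrt{-25 + \left(-16 + 3\right) 4}\right) \left(-39\right) + 203) = - (\left(\left(\left(-13\right) 4\right)^{2} - 35 \left(\left(-13\right) 4\right) - 35 \sqrt{-25 - 52} + \left(-13\right) 4 \sqrt{-25 - 52}\right) \left(-39\right) + 203) = - (\left(\left(-52\right)^{2} - -1820 - 35 \sqrt{-25 - 52} - 52 \sqrt{-25 - 52}\right) \left(-39\right) + 203) = - (\left(2704 + 1820 - 35 \sqrt{-77} - 52 \sqrt{-77}\right) \left(-39\right) + 203) = - (\left(2704 + 1820 - 35 i \sqrt{77} - 52 i \sqrt{77}\right) \left(-39\right) + 203) = - (\left(4524 - 87 i \sqrt{77}\right) \left(-39\right) + 203) = - (\left(-176436 + 3393 i \sqrt{77}\right) + 203) = - (-176233 + 3393 i \sqrt{77}) = 176233 - 3393 i \sqrt{77}$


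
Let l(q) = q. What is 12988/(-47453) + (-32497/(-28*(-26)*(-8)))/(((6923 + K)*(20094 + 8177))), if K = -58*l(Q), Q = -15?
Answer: -2380736952575285/8698269253489088 ≈ -0.27370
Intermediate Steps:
K = 870 (K = -58*(-15) = 870)
12988/(-47453) + (-32497/(-28*(-26)*(-8)))/(((6923 + K)*(20094 + 8177))) = 12988/(-47453) + (-32497/(-28*(-26)*(-8)))/(((6923 + 870)*(20094 + 8177))) = 12988*(-1/47453) + (-32497/(728*(-8)))/((7793*28271)) = -12988/47453 - 32497/(-5824)/220315903 = -12988/47453 - 32497*(-1/5824)*(1/220315903) = -12988/47453 + (32497/5824)*(1/220315903) = -12988/47453 + 32497/1283119819072 = -2380736952575285/8698269253489088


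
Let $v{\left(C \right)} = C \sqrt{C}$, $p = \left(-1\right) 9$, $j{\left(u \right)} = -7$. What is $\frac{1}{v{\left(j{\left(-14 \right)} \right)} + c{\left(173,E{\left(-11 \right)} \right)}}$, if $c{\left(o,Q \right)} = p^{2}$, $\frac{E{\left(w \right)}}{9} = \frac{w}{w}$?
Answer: $\frac{81}{6904} + \frac{7 i \sqrt{7}}{6904} \approx 0.011732 + 0.0026825 i$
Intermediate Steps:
$p = -9$
$E{\left(w \right)} = 9$ ($E{\left(w \right)} = 9 \frac{w}{w} = 9 \cdot 1 = 9$)
$v{\left(C \right)} = C^{\frac{3}{2}}$
$c{\left(o,Q \right)} = 81$ ($c{\left(o,Q \right)} = \left(-9\right)^{2} = 81$)
$\frac{1}{v{\left(j{\left(-14 \right)} \right)} + c{\left(173,E{\left(-11 \right)} \right)}} = \frac{1}{\left(-7\right)^{\frac{3}{2}} + 81} = \frac{1}{- 7 i \sqrt{7} + 81} = \frac{1}{81 - 7 i \sqrt{7}}$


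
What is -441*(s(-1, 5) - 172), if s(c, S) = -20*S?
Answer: 119952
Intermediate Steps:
-441*(s(-1, 5) - 172) = -441*(-20*5 - 172) = -441*(-100 - 172) = -441*(-272) = 119952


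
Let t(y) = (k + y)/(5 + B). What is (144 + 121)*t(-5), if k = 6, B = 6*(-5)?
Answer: -53/5 ≈ -10.600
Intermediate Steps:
B = -30
t(y) = -6/25 - y/25 (t(y) = (6 + y)/(5 - 30) = (6 + y)/(-25) = (6 + y)*(-1/25) = -6/25 - y/25)
(144 + 121)*t(-5) = (144 + 121)*(-6/25 - 1/25*(-5)) = 265*(-6/25 + 1/5) = 265*(-1/25) = -53/5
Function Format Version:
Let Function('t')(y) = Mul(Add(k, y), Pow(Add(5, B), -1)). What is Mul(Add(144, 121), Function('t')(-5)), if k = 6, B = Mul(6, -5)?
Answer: Rational(-53, 5) ≈ -10.600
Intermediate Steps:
B = -30
Function('t')(y) = Add(Rational(-6, 25), Mul(Rational(-1, 25), y)) (Function('t')(y) = Mul(Add(6, y), Pow(Add(5, -30), -1)) = Mul(Add(6, y), Pow(-25, -1)) = Mul(Add(6, y), Rational(-1, 25)) = Add(Rational(-6, 25), Mul(Rational(-1, 25), y)))
Mul(Add(144, 121), Function('t')(-5)) = Mul(Add(144, 121), Add(Rational(-6, 25), Mul(Rational(-1, 25), -5))) = Mul(265, Add(Rational(-6, 25), Rational(1, 5))) = Mul(265, Rational(-1, 25)) = Rational(-53, 5)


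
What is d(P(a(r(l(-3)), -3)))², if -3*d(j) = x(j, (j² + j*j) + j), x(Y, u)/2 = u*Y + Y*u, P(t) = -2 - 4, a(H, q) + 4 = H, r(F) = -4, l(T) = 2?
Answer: 278784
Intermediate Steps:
a(H, q) = -4 + H
P(t) = -6
x(Y, u) = 4*Y*u (x(Y, u) = 2*(u*Y + Y*u) = 2*(Y*u + Y*u) = 2*(2*Y*u) = 4*Y*u)
d(j) = -4*j*(j + 2*j²)/3 (d(j) = -4*j*((j² + j*j) + j)/3 = -4*j*((j² + j²) + j)/3 = -4*j*(2*j² + j)/3 = -4*j*(j + 2*j²)/3)
d(P(a(r(l(-3)), -3)))² = ((4/3)*(-6)²*(-1 - 2*(-6)))² = ((4/3)*36*(-1 + 12))² = ((4/3)*36*11)² = 528² = 278784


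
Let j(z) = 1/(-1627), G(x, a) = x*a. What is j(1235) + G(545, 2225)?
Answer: 1972940874/1627 ≈ 1.2126e+6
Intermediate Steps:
G(x, a) = a*x
j(z) = -1/1627
j(1235) + G(545, 2225) = -1/1627 + 2225*545 = -1/1627 + 1212625 = 1972940874/1627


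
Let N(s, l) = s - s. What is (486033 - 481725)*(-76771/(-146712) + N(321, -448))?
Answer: 27560789/12226 ≈ 2254.3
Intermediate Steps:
N(s, l) = 0
(486033 - 481725)*(-76771/(-146712) + N(321, -448)) = (486033 - 481725)*(-76771/(-146712) + 0) = 4308*(-76771*(-1/146712) + 0) = 4308*(76771/146712 + 0) = 4308*(76771/146712) = 27560789/12226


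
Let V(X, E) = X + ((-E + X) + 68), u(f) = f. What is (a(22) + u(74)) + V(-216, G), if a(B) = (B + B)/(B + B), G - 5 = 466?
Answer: -760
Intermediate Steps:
G = 471 (G = 5 + 466 = 471)
V(X, E) = 68 - E + 2*X (V(X, E) = X + ((X - E) + 68) = X + (68 + X - E) = 68 - E + 2*X)
a(B) = 1 (a(B) = (2*B)/((2*B)) = (2*B)*(1/(2*B)) = 1)
(a(22) + u(74)) + V(-216, G) = (1 + 74) + (68 - 1*471 + 2*(-216)) = 75 + (68 - 471 - 432) = 75 - 835 = -760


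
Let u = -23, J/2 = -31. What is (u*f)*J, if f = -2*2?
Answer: -5704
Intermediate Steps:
J = -62 (J = 2*(-31) = -62)
f = -4
(u*f)*J = -23*(-4)*(-62) = 92*(-62) = -5704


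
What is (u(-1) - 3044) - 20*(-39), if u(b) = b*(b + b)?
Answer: -2262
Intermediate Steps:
u(b) = 2*b² (u(b) = b*(2*b) = 2*b²)
(u(-1) - 3044) - 20*(-39) = (2*(-1)² - 3044) - 20*(-39) = (2*1 - 3044) + 780 = (2 - 3044) + 780 = -3042 + 780 = -2262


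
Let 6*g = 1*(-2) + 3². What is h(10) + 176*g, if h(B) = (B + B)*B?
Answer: 1216/3 ≈ 405.33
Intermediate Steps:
g = 7/6 (g = (1*(-2) + 3²)/6 = (-2 + 9)/6 = (⅙)*7 = 7/6 ≈ 1.1667)
h(B) = 2*B² (h(B) = (2*B)*B = 2*B²)
h(10) + 176*g = 2*10² + 176*(7/6) = 2*100 + 616/3 = 200 + 616/3 = 1216/3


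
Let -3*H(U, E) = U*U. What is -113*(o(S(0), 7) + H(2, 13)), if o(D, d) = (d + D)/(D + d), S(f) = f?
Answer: 113/3 ≈ 37.667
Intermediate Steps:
H(U, E) = -U**2/3 (H(U, E) = -U*U/3 = -U**2/3)
o(D, d) = 1 (o(D, d) = (D + d)/(D + d) = 1)
-113*(o(S(0), 7) + H(2, 13)) = -113*(1 - 1/3*2**2) = -113*(1 - 1/3*4) = -113*(1 - 4/3) = -113*(-1/3) = 113/3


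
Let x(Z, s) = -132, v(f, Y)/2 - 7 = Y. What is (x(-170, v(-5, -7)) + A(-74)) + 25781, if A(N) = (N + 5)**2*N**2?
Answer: 26096885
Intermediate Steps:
v(f, Y) = 14 + 2*Y
A(N) = N**2*(5 + N)**2 (A(N) = (5 + N)**2*N**2 = N**2*(5 + N)**2)
(x(-170, v(-5, -7)) + A(-74)) + 25781 = (-132 + (-74)**2*(5 - 74)**2) + 25781 = (-132 + 5476*(-69)**2) + 25781 = (-132 + 5476*4761) + 25781 = (-132 + 26071236) + 25781 = 26071104 + 25781 = 26096885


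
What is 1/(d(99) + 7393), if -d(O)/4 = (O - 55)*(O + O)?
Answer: -1/27455 ≈ -3.6423e-5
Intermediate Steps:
d(O) = -8*O*(-55 + O) (d(O) = -4*(O - 55)*(O + O) = -4*(-55 + O)*2*O = -8*O*(-55 + O))
1/(d(99) + 7393) = 1/(8*99*(55 - 1*99) + 7393) = 1/(8*99*(55 - 99) + 7393) = 1/(8*99*(-44) + 7393) = 1/(-34848 + 7393) = 1/(-27455) = -1/27455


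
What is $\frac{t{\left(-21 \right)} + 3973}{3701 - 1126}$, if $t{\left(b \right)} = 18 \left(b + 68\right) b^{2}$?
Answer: $\frac{377059}{2575} \approx 146.43$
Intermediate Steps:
$t{\left(b \right)} = b^{2} \left(1224 + 18 b\right)$ ($t{\left(b \right)} = 18 \left(68 + b\right) b^{2} = \left(1224 + 18 b\right) b^{2} = b^{2} \left(1224 + 18 b\right)$)
$\frac{t{\left(-21 \right)} + 3973}{3701 - 1126} = \frac{18 \left(-21\right)^{2} \left(68 - 21\right) + 3973}{3701 - 1126} = \frac{18 \cdot 441 \cdot 47 + 3973}{2575} = \left(373086 + 3973\right) \frac{1}{2575} = 377059 \cdot \frac{1}{2575} = \frac{377059}{2575}$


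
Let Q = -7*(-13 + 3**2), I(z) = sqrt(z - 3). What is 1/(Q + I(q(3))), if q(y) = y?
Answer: 1/28 ≈ 0.035714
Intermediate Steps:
I(z) = sqrt(-3 + z)
Q = 28 (Q = -7*(-13 + 9) = -7*(-4) = 28)
1/(Q + I(q(3))) = 1/(28 + sqrt(-3 + 3)) = 1/(28 + sqrt(0)) = 1/(28 + 0) = 1/28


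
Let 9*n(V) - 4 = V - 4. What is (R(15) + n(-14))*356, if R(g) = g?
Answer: 43076/9 ≈ 4786.2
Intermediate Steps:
n(V) = V/9 (n(V) = 4/9 + (V - 4)/9 = 4/9 + (-4 + V)/9 = 4/9 + (-4/9 + V/9) = V/9)
(R(15) + n(-14))*356 = (15 + (⅑)*(-14))*356 = (15 - 14/9)*356 = (121/9)*356 = 43076/9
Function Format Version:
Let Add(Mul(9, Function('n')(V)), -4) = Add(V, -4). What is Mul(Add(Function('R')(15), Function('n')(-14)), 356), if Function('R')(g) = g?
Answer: Rational(43076, 9) ≈ 4786.2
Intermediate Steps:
Function('n')(V) = Mul(Rational(1, 9), V) (Function('n')(V) = Add(Rational(4, 9), Mul(Rational(1, 9), Add(V, -4))) = Add(Rational(4, 9), Mul(Rational(1, 9), Add(-4, V))) = Add(Rational(4, 9), Add(Rational(-4, 9), Mul(Rational(1, 9), V))) = Mul(Rational(1, 9), V))
Mul(Add(Function('R')(15), Function('n')(-14)), 356) = Mul(Add(15, Mul(Rational(1, 9), -14)), 356) = Mul(Add(15, Rational(-14, 9)), 356) = Mul(Rational(121, 9), 356) = Rational(43076, 9)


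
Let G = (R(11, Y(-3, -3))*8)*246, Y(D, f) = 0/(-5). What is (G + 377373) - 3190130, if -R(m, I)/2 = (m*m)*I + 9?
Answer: -2848181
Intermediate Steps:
Y(D, f) = 0 (Y(D, f) = 0*(-⅕) = 0)
R(m, I) = -18 - 2*I*m² (R(m, I) = -2*((m*m)*I + 9) = -2*(m²*I + 9) = -2*(I*m² + 9) = -2*(9 + I*m²) = -18 - 2*I*m²)
G = -35424 (G = ((-18 - 2*0*11²)*8)*246 = ((-18 - 2*0*121)*8)*246 = ((-18 + 0)*8)*246 = -18*8*246 = -144*246 = -35424)
(G + 377373) - 3190130 = (-35424 + 377373) - 3190130 = 341949 - 3190130 = -2848181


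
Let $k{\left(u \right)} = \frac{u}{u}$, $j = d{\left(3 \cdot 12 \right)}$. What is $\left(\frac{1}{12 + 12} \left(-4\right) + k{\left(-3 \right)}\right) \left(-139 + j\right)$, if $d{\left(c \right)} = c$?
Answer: $- \frac{515}{6} \approx -85.833$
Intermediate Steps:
$j = 36$ ($j = 3 \cdot 12 = 36$)
$k{\left(u \right)} = 1$
$\left(\frac{1}{12 + 12} \left(-4\right) + k{\left(-3 \right)}\right) \left(-139 + j\right) = \left(\frac{1}{12 + 12} \left(-4\right) + 1\right) \left(-139 + 36\right) = \left(\frac{1}{24} \left(-4\right) + 1\right) \left(-103\right) = \left(- \frac{1}{6} + 1\right) \left(-103\right) = \frac{5}{6} \left(-103\right) = - \frac{515}{6}$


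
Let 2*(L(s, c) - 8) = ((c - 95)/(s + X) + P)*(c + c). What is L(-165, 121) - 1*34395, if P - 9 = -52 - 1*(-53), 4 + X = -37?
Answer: -3418804/103 ≈ -33192.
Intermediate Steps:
X = -41 (X = -4 - 37 = -41)
P = 10 (P = 9 + (-52 - 1*(-53)) = 9 + (-52 + 53) = 9 + 1 = 10)
L(s, c) = 8 + c*(10 + (-95 + c)/(-41 + s)) (L(s, c) = 8 + (((c - 95)/(s - 41) + 10)*(c + c))/2 = 8 + (((-95 + c)/(-41 + s) + 10)*(2*c))/2 = 8 + ((10 + (-95 + c)/(-41 + s))*(2*c))/2 = 8 + (2*c*(10 + (-95 + c)/(-41 + s)))/2 = 8 + c*(10 + (-95 + c)/(-41 + s)))
L(-165, 121) - 1*34395 = (-328 + 121**2 - 505*121 + 8*(-165) + 10*121*(-165))/(-41 - 165) - 1*34395 = (-328 + 14641 - 61105 - 1320 - 199650)/(-206) - 34395 = -1/206*(-247762) - 34395 = 123881/103 - 34395 = -3418804/103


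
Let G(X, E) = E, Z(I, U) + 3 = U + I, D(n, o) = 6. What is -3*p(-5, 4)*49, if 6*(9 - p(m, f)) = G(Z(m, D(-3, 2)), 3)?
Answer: -2499/2 ≈ -1249.5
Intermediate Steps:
Z(I, U) = -3 + I + U (Z(I, U) = -3 + (U + I) = -3 + (I + U) = -3 + I + U)
p(m, f) = 17/2 (p(m, f) = 9 - ⅙*3 = 9 - ½ = 17/2)
-3*p(-5, 4)*49 = -3*17/2*49 = -51/2*49 = -2499/2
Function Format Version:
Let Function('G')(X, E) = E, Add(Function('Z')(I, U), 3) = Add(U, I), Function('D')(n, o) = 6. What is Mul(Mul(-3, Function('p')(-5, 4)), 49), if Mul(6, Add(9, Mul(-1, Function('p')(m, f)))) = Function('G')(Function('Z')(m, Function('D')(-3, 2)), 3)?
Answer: Rational(-2499, 2) ≈ -1249.5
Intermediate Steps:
Function('Z')(I, U) = Add(-3, I, U) (Function('Z')(I, U) = Add(-3, Add(U, I)) = Add(-3, Add(I, U)) = Add(-3, I, U))
Function('p')(m, f) = Rational(17, 2) (Function('p')(m, f) = Add(9, Mul(Rational(-1, 6), 3)) = Add(9, Rational(-1, 2)) = Rational(17, 2))
Mul(Mul(-3, Function('p')(-5, 4)), 49) = Mul(Mul(-3, Rational(17, 2)), 49) = Mul(Rational(-51, 2), 49) = Rational(-2499, 2)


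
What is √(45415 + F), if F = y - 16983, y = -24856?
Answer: 2*√894 ≈ 59.800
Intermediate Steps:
F = -41839 (F = -24856 - 16983 = -41839)
√(45415 + F) = √(45415 - 41839) = √3576 = 2*√894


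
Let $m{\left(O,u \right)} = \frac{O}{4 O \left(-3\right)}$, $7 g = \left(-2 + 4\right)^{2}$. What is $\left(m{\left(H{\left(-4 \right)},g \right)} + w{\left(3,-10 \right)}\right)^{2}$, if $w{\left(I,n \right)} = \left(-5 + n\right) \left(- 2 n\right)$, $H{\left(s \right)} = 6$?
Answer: $\frac{12967201}{144} \approx 90050.0$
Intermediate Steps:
$w{\left(I,n \right)} = - 2 n \left(-5 + n\right)$
$g = \frac{4}{7}$ ($g = \frac{\left(-2 + 4\right)^{2}}{7} = \frac{2^{2}}{7} = \frac{1}{7} \cdot 4 = \frac{4}{7} \approx 0.57143$)
$m{\left(O,u \right)} = - \frac{1}{12}$ ($m{\left(O,u \right)} = \frac{O}{\left(-12\right) O} = O \left(- \frac{1}{12 O}\right) = - \frac{1}{12}$)
$\left(m{\left(H{\left(-4 \right)},g \right)} + w{\left(3,-10 \right)}\right)^{2} = \left(- \frac{1}{12} + 2 \left(-10\right) \left(5 - -10\right)\right)^{2} = \left(- \frac{1}{12} + 2 \left(-10\right) \left(5 + 10\right)\right)^{2} = \left(- \frac{1}{12} + 2 \left(-10\right) 15\right)^{2} = \left(- \frac{1}{12} - 300\right)^{2} = \left(- \frac{3601}{12}\right)^{2} = \frac{12967201}{144}$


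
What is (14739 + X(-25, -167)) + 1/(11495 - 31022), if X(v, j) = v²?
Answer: 300012827/19527 ≈ 15364.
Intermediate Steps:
(14739 + X(-25, -167)) + 1/(11495 - 31022) = (14739 + (-25)²) + 1/(11495 - 31022) = (14739 + 625) + 1/(-19527) = 15364 - 1/19527 = 300012827/19527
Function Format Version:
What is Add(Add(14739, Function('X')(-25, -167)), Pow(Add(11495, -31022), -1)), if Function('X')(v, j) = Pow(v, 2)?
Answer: Rational(300012827, 19527) ≈ 15364.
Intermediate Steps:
Add(Add(14739, Function('X')(-25, -167)), Pow(Add(11495, -31022), -1)) = Add(Add(14739, Pow(-25, 2)), Pow(Add(11495, -31022), -1)) = Add(Add(14739, 625), Pow(-19527, -1)) = Add(15364, Rational(-1, 19527)) = Rational(300012827, 19527)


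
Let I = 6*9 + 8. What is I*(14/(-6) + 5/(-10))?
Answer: -527/3 ≈ -175.67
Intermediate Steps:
I = 62 (I = 54 + 8 = 62)
I*(14/(-6) + 5/(-10)) = 62*(14/(-6) + 5/(-10)) = 62*(14*(-1/6) + 5*(-1/10)) = 62*(-7/3 - 1/2) = 62*(-17/6) = -527/3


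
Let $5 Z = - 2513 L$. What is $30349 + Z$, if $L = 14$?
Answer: $\frac{116563}{5} \approx 23313.0$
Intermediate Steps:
$Z = - \frac{35182}{5}$ ($Z = \frac{\left(-2513\right) 14}{5} = \frac{1}{5} \left(-35182\right) = - \frac{35182}{5} \approx -7036.4$)
$30349 + Z = 30349 - \frac{35182}{5} = \frac{116563}{5}$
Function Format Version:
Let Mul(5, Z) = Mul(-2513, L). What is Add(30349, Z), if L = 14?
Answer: Rational(116563, 5) ≈ 23313.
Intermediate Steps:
Z = Rational(-35182, 5) (Z = Mul(Rational(1, 5), Mul(-2513, 14)) = Mul(Rational(1, 5), -35182) = Rational(-35182, 5) ≈ -7036.4)
Add(30349, Z) = Add(30349, Rational(-35182, 5)) = Rational(116563, 5)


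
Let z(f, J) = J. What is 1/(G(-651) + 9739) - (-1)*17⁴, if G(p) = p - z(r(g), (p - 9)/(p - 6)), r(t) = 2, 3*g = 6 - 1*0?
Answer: 166211133311/1990052 ≈ 83521.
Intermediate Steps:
g = 2 (g = (6 - 1*0)/3 = (6 + 0)/3 = (⅓)*6 = 2)
G(p) = p - (-9 + p)/(-6 + p) (G(p) = p - (p - 9)/(p - 6) = p - (-9 + p)/(-6 + p))
1/(G(-651) + 9739) - (-1)*17⁴ = 1/((9 - 1*(-651) - 651*(-6 - 651))/(-6 - 651) + 9739) - (-1)*17⁴ = 1/((9 + 651 - 651*(-657))/(-657) + 9739) - (-1)*83521 = 1/(-(9 + 651 + 427707)/657 + 9739) - 1*(-83521) = 1/(-1/657*428367 + 9739) + 83521 = 1/(-142789/219 + 9739) + 83521 = 1/(1990052/219) + 83521 = 219/1990052 + 83521 = 166211133311/1990052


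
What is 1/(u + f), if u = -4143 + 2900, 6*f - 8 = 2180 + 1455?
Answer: -6/3815 ≈ -0.0015727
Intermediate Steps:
f = 3643/6 (f = 4/3 + (2180 + 1455)/6 = 4/3 + (1/6)*3635 = 4/3 + 3635/6 = 3643/6 ≈ 607.17)
u = -1243
1/(u + f) = 1/(-1243 + 3643/6) = 1/(-3815/6) = -6/3815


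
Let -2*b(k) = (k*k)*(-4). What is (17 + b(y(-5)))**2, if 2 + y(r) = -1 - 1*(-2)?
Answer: 361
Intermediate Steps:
y(r) = -1 (y(r) = -2 + (-1 - 1*(-2)) = -2 + (-1 + 2) = -2 + 1 = -1)
b(k) = 2*k**2 (b(k) = -k*k*(-4)/2 = -k**2*(-4)/2 = -(-2)*k**2 = 2*k**2)
(17 + b(y(-5)))**2 = (17 + 2*(-1)**2)**2 = (17 + 2*1)**2 = (17 + 2)**2 = 19**2 = 361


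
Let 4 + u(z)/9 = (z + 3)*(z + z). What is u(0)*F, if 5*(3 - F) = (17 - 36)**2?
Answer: 12456/5 ≈ 2491.2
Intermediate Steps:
F = -346/5 (F = 3 - (17 - 36)**2/5 = 3 - 1/5*(-19)**2 = 3 - 1/5*361 = 3 - 361/5 = -346/5 ≈ -69.200)
u(z) = -36 + 18*z*(3 + z) (u(z) = -36 + 9*((z + 3)*(z + z)) = -36 + 9*((3 + z)*(2*z)) = -36 + 9*(2*z*(3 + z)) = -36 + 18*z*(3 + z))
u(0)*F = (-36 + 18*0**2 + 54*0)*(-346/5) = (-36 + 18*0 + 0)*(-346/5) = (-36 + 0 + 0)*(-346/5) = -36*(-346/5) = 12456/5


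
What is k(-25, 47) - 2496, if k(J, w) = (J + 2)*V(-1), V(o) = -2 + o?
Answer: -2427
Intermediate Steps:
k(J, w) = -6 - 3*J (k(J, w) = (J + 2)*(-2 - 1) = (2 + J)*(-3) = -6 - 3*J)
k(-25, 47) - 2496 = (-6 - 3*(-25)) - 2496 = (-6 + 75) - 2496 = 69 - 2496 = -2427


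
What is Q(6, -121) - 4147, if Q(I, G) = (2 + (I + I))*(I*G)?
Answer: -14311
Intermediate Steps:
Q(I, G) = G*I*(2 + 2*I) (Q(I, G) = (2 + 2*I)*(G*I) = G*I*(2 + 2*I))
Q(6, -121) - 4147 = 2*(-121)*6*(1 + 6) - 4147 = 2*(-121)*6*7 - 4147 = -10164 - 4147 = -14311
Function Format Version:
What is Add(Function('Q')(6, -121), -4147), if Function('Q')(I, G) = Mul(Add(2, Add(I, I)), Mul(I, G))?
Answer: -14311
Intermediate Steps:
Function('Q')(I, G) = Mul(G, I, Add(2, Mul(2, I))) (Function('Q')(I, G) = Mul(Add(2, Mul(2, I)), Mul(G, I)) = Mul(G, I, Add(2, Mul(2, I))))
Add(Function('Q')(6, -121), -4147) = Add(Mul(2, -121, 6, Add(1, 6)), -4147) = Add(Mul(2, -121, 6, 7), -4147) = Add(-10164, -4147) = -14311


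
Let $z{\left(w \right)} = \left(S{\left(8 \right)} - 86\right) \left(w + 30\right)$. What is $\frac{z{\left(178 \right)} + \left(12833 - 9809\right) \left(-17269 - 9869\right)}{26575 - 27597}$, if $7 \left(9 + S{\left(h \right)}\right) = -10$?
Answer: $\frac{287298792}{3577} \approx 80318.0$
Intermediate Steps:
$S{\left(h \right)} = - \frac{73}{7}$ ($S{\left(h \right)} = -9 + \frac{1}{7} \left(-10\right) = -9 - \frac{10}{7} = - \frac{73}{7}$)
$z{\left(w \right)} = - \frac{20250}{7} - \frac{675 w}{7}$ ($z{\left(w \right)} = \left(- \frac{73}{7} - 86\right) \left(w + 30\right) = - \frac{675 \left(30 + w\right)}{7} = - \frac{20250}{7} - \frac{675 w}{7}$)
$\frac{z{\left(178 \right)} + \left(12833 - 9809\right) \left(-17269 - 9869\right)}{26575 - 27597} = \frac{\left(- \frac{20250}{7} - \frac{120150}{7}\right) + \left(12833 - 9809\right) \left(-17269 - 9869\right)}{26575 - 27597} = \frac{\left(- \frac{20250}{7} - \frac{120150}{7}\right) + 3024 \left(-27138\right)}{-1022} = \left(- \frac{140400}{7} - 82065312\right) \left(- \frac{1}{1022}\right) = \left(- \frac{574597584}{7}\right) \left(- \frac{1}{1022}\right) = \frac{287298792}{3577}$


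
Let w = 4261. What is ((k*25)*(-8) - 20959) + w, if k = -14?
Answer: -13898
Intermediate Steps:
((k*25)*(-8) - 20959) + w = (-14*25*(-8) - 20959) + 4261 = (-350*(-8) - 20959) + 4261 = (2800 - 20959) + 4261 = -18159 + 4261 = -13898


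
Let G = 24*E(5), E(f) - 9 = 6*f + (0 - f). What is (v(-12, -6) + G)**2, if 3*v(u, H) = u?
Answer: 659344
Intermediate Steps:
v(u, H) = u/3
E(f) = 9 + 5*f (E(f) = 9 + (6*f + (0 - f)) = 9 + (6*f - f) = 9 + 5*f)
G = 816 (G = 24*(9 + 5*5) = 24*(9 + 25) = 24*34 = 816)
(v(-12, -6) + G)**2 = ((1/3)*(-12) + 816)**2 = (-4 + 816)**2 = 812**2 = 659344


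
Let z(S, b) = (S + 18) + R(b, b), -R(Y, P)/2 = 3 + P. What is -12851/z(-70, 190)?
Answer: 12851/438 ≈ 29.340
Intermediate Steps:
R(Y, P) = -6 - 2*P (R(Y, P) = -2*(3 + P) = -6 - 2*P)
z(S, b) = 12 + S - 2*b (z(S, b) = (S + 18) + (-6 - 2*b) = (18 + S) + (-6 - 2*b) = 12 + S - 2*b)
-12851/z(-70, 190) = -12851/(12 - 70 - 2*190) = -12851/(12 - 70 - 380) = -12851/(-438) = -12851*(-1/438) = 12851/438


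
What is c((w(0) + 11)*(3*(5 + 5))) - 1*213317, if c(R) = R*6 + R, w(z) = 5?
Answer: -209957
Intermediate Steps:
c(R) = 7*R (c(R) = 6*R + R = 7*R)
c((w(0) + 11)*(3*(5 + 5))) - 1*213317 = 7*((5 + 11)*(3*(5 + 5))) - 1*213317 = 7*(16*(3*10)) - 213317 = 7*(16*30) - 213317 = 7*480 - 213317 = 3360 - 213317 = -209957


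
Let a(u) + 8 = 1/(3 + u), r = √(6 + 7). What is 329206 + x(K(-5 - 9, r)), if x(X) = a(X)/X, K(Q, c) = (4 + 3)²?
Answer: 838816473/2548 ≈ 3.2921e+5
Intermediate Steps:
r = √13 ≈ 3.6056
a(u) = -8 + 1/(3 + u)
K(Q, c) = 49 (K(Q, c) = 7² = 49)
x(X) = (-23 - 8*X)/(X*(3 + X)) (x(X) = ((-23 - 8*X)/(3 + X))/X = (-23 - 8*X)/(X*(3 + X)))
329206 + x(K(-5 - 9, r)) = 329206 + (-23 - 8*49)/(49*(3 + 49)) = 329206 + (1/49)*(-23 - 392)/52 = 329206 + (1/49)*(1/52)*(-415) = 329206 - 415/2548 = 838816473/2548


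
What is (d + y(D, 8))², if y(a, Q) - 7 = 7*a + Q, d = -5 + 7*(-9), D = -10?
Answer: 15129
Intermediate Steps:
d = -68 (d = -5 - 63 = -68)
y(a, Q) = 7 + Q + 7*a (y(a, Q) = 7 + (7*a + Q) = 7 + (Q + 7*a) = 7 + Q + 7*a)
(d + y(D, 8))² = (-68 + (7 + 8 + 7*(-10)))² = (-68 + (7 + 8 - 70))² = (-68 - 55)² = (-123)² = 15129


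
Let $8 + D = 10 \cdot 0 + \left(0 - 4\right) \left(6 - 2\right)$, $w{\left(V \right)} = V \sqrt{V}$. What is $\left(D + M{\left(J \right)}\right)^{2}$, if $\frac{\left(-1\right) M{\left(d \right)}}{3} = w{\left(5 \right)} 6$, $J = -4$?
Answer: $41076 + 4320 \sqrt{5} \approx 50736.0$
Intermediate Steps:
$w{\left(V \right)} = V^{\frac{3}{2}}$
$M{\left(d \right)} = - 90 \sqrt{5}$ ($M{\left(d \right)} = - 3 \cdot 5^{\frac{3}{2}} \cdot 6 = - 3 \cdot 5 \sqrt{5} \cdot 6 = - 3 \cdot 30 \sqrt{5} = - 90 \sqrt{5}$)
$D = -24$ ($D = -8 + \left(10 \cdot 0 + \left(0 - 4\right) \left(6 - 2\right)\right) = -8 + \left(0 - 16\right) = -8 - 16 = -24$)
$\left(D + M{\left(J \right)}\right)^{2} = \left(-24 - 90 \sqrt{5}\right)^{2}$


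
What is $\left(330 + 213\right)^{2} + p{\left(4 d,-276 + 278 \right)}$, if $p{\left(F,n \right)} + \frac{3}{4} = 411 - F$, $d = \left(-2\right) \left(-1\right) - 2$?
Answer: $\frac{1181037}{4} \approx 2.9526 \cdot 10^{5}$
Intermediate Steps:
$d = 0$ ($d = 2 - 2 = 0$)
$p{\left(F,n \right)} = \frac{1641}{4} - F$ ($p{\left(F,n \right)} = - \frac{3}{4} - \left(-411 + F\right) = \frac{1641}{4} - F$)
$\left(330 + 213\right)^{2} + p{\left(4 d,-276 + 278 \right)} = \left(330 + 213\right)^{2} + \left(\frac{1641}{4} - 4 \cdot 0\right) = 543^{2} + \left(\frac{1641}{4} - 0\right) = 294849 + \left(\frac{1641}{4} + 0\right) = 294849 + \frac{1641}{4} = \frac{1181037}{4}$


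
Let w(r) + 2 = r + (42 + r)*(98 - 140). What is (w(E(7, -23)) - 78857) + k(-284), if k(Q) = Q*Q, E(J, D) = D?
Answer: 976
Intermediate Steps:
w(r) = -1766 - 41*r (w(r) = -2 + (r + (42 + r)*(98 - 140)) = -2 + (r + (42 + r)*(-42)) = -2 + (r + (-1764 - 42*r)) = -2 + (-1764 - 41*r) = -1766 - 41*r)
k(Q) = Q**2
(w(E(7, -23)) - 78857) + k(-284) = ((-1766 - 41*(-23)) - 78857) + (-284)**2 = ((-1766 + 943) - 78857) + 80656 = (-823 - 78857) + 80656 = -79680 + 80656 = 976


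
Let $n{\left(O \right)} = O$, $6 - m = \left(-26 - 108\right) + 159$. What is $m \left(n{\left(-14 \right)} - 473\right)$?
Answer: $9253$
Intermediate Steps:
$m = -19$ ($m = 6 - \left(\left(-26 - 108\right) + 159\right) = 6 - \left(-134 + 159\right) = 6 - 25 = -19$)
$m \left(n{\left(-14 \right)} - 473\right) = - 19 \left(-14 - 473\right) = \left(-19\right) \left(-487\right) = 9253$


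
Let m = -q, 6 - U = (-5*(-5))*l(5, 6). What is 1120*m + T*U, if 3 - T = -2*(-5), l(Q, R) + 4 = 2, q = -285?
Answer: 318808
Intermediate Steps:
l(Q, R) = -2 (l(Q, R) = -4 + 2 = -2)
T = -7 (T = 3 - (-2)*(-5) = 3 - 1*10 = 3 - 10 = -7)
U = 56 (U = 6 - (-5*(-5))*(-2) = 6 - 25*(-2) = 6 - 1*(-50) = 6 + 50 = 56)
m = 285 (m = -1*(-285) = 285)
1120*m + T*U = 1120*285 - 7*56 = 319200 - 392 = 318808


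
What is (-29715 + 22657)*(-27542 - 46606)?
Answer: 523336584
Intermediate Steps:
(-29715 + 22657)*(-27542 - 46606) = -7058*(-74148) = 523336584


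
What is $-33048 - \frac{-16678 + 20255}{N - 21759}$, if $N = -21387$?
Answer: $- \frac{1425885431}{43146} \approx -33048.0$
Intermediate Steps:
$-33048 - \frac{-16678 + 20255}{N - 21759} = -33048 - \frac{-16678 + 20255}{-21387 - 21759} = -33048 - \frac{3577}{-43146} = -33048 - 3577 \left(- \frac{1}{43146}\right) = -33048 - - \frac{3577}{43146} = -33048 + \frac{3577}{43146} = - \frac{1425885431}{43146}$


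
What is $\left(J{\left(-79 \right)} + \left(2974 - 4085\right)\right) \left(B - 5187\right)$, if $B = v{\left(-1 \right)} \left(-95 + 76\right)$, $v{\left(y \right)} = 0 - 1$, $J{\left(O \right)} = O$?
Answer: $6149920$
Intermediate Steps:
$v{\left(y \right)} = -1$
$B = 19$ ($B = - (-95 + 76) = \left(-1\right) \left(-19\right) = 19$)
$\left(J{\left(-79 \right)} + \left(2974 - 4085\right)\right) \left(B - 5187\right) = \left(-79 + \left(2974 - 4085\right)\right) \left(19 - 5187\right) = \left(-79 - 1111\right) \left(-5168\right) = \left(-1190\right) \left(-5168\right) = 6149920$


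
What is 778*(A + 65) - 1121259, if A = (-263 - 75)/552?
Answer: -147820823/138 ≈ -1.0712e+6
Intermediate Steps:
A = -169/276 (A = -338*1/552 = -169/276 ≈ -0.61232)
778*(A + 65) - 1121259 = 778*(-169/276 + 65) - 1121259 = 778*(17771/276) - 1121259 = 6912919/138 - 1121259 = -147820823/138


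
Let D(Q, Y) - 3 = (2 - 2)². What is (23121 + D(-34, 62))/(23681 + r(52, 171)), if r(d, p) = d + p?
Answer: 1927/1992 ≈ 0.96737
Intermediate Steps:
D(Q, Y) = 3 (D(Q, Y) = 3 + (2 - 2)² = 3 + 0² = 3 + 0 = 3)
(23121 + D(-34, 62))/(23681 + r(52, 171)) = (23121 + 3)/(23681 + (52 + 171)) = 23124/(23681 + 223) = 23124/23904 = 23124*(1/23904) = 1927/1992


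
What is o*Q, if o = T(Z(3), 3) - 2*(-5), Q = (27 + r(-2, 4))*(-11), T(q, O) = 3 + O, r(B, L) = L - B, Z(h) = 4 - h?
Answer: -5808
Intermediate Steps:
Q = -363 (Q = (27 + (4 - 1*(-2)))*(-11) = (27 + (4 + 2))*(-11) = (27 + 6)*(-11) = 33*(-11) = -363)
o = 16 (o = (3 + 3) - 2*(-5) = 6 + 10 = 16)
o*Q = 16*(-363) = -5808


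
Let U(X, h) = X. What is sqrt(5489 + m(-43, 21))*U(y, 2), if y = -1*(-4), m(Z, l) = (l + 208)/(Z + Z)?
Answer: 90*sqrt(20038)/43 ≈ 296.28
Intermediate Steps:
m(Z, l) = (208 + l)/(2*Z) (m(Z, l) = (208 + l)/((2*Z)) = (208 + l)*(1/(2*Z)) = (208 + l)/(2*Z))
y = 4
sqrt(5489 + m(-43, 21))*U(y, 2) = sqrt(5489 + (1/2)*(208 + 21)/(-43))*4 = sqrt(5489 + (1/2)*(-1/43)*229)*4 = sqrt(5489 - 229/86)*4 = sqrt(471825/86)*4 = (45*sqrt(20038)/86)*4 = 90*sqrt(20038)/43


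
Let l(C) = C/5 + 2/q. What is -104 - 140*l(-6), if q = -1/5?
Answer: 1464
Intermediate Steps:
q = -⅕ (q = -1*⅕ = -⅕ ≈ -0.20000)
l(C) = -10 + C/5 (l(C) = C/5 + 2/(-⅕) = C*(⅕) + 2*(-5) = C/5 - 10 = -10 + C/5)
-104 - 140*l(-6) = -104 - 140*(-10 + (⅕)*(-6)) = -104 - 140*(-10 - 6/5) = -104 - 140*(-56/5) = -104 + 1568 = 1464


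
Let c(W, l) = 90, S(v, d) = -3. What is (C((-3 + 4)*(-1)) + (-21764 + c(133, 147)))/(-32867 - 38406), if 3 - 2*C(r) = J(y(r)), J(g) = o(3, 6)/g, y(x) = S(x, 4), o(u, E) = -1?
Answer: 65018/213819 ≈ 0.30408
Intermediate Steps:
y(x) = -3
J(g) = -1/g
C(r) = 4/3 (C(r) = 3/2 - (-1)/(2*(-3)) = 3/2 - (-1)*(-1)/(2*3) = 3/2 - 1/2*1/3 = 3/2 - 1/6 = 4/3)
(C((-3 + 4)*(-1)) + (-21764 + c(133, 147)))/(-32867 - 38406) = (4/3 + (-21764 + 90))/(-32867 - 38406) = (4/3 - 21674)/(-71273) = -65018/3*(-1/71273) = 65018/213819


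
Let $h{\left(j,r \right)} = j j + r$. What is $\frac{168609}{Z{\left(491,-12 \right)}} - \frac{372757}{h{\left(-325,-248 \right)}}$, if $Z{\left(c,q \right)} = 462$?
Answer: $\frac{837871279}{2318294} \approx 361.42$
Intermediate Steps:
$h{\left(j,r \right)} = r + j^{2}$ ($h{\left(j,r \right)} = j^{2} + r = r + j^{2}$)
$\frac{168609}{Z{\left(491,-12 \right)}} - \frac{372757}{h{\left(-325,-248 \right)}} = \frac{168609}{462} - \frac{372757}{-248 + \left(-325\right)^{2}} = 168609 \cdot \frac{1}{462} - \frac{372757}{-248 + 105625} = \frac{8029}{22} - \frac{372757}{105377} = \frac{837871279}{2318294}$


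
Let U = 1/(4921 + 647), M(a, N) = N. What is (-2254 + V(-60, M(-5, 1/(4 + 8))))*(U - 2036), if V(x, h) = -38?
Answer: 2165261377/464 ≈ 4.6665e+6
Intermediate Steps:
U = 1/5568 ≈ 0.00017960
(-2254 + V(-60, M(-5, 1/(4 + 8))))*(U - 2036) = (-2254 - 38)*(1/5568 - 2036) = -2292*(-11336447/5568) = 2165261377/464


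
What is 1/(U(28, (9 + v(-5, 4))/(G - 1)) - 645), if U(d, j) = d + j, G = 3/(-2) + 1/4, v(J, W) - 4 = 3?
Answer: -9/5617 ≈ -0.0016023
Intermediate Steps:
v(J, W) = 7 (v(J, W) = 4 + 3 = 7)
G = -5/4 (G = 3*(-½) + 1*(¼) = -3/2 + ¼ = -5/4 ≈ -1.2500)
1/(U(28, (9 + v(-5, 4))/(G - 1)) - 645) = 1/((28 + (9 + 7)/(-5/4 - 1)) - 645) = 1/((28 + 16/(-9/4)) - 645) = 1/((28 + 16*(-4/9)) - 645) = 1/((28 - 64/9) - 645) = 1/(188/9 - 645) = 1/(-5617/9) = -9/5617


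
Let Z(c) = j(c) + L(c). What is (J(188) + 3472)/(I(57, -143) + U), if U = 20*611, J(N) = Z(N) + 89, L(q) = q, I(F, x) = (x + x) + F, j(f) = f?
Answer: 3937/11991 ≈ 0.32833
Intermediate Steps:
I(F, x) = F + 2*x (I(F, x) = 2*x + F = F + 2*x)
Z(c) = 2*c (Z(c) = c + c = 2*c)
J(N) = 89 + 2*N (J(N) = 2*N + 89 = 89 + 2*N)
U = 12220
(J(188) + 3472)/(I(57, -143) + U) = ((89 + 2*188) + 3472)/((57 + 2*(-143)) + 12220) = ((89 + 376) + 3472)/((57 - 286) + 12220) = (465 + 3472)/(-229 + 12220) = 3937/11991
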